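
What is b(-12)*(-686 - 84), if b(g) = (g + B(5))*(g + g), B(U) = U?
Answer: -129360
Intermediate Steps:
b(g) = 2*g*(5 + g) (b(g) = (g + 5)*(g + g) = (5 + g)*(2*g) = 2*g*(5 + g))
b(-12)*(-686 - 84) = (2*(-12)*(5 - 12))*(-686 - 84) = (2*(-12)*(-7))*(-770) = 168*(-770) = -129360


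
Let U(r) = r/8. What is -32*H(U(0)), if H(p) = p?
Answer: 0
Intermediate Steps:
U(r) = r/8 (U(r) = r*(⅛) = r/8)
-32*H(U(0)) = -4*0 = -32*0 = 0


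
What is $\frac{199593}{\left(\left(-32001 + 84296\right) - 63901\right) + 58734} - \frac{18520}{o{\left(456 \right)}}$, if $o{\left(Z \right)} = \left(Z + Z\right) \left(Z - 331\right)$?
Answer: $\frac{273509893}{67157400} \approx 4.0727$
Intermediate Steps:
$o{\left(Z \right)} = 2 Z \left(-331 + Z\right)$
$\frac{199593}{\left(\left(-32001 + 84296\right) - 63901\right) + 58734} - \frac{18520}{o{\left(456 \right)}} = \frac{199593}{\left(\left(-32001 + 84296\right) - 63901\right) + 58734} - \frac{18520}{2 \cdot 456 \left(-331 + 456\right)} = \frac{199593}{\left(52295 - 63901\right) + 58734} - \frac{18520}{2 \cdot 456 \cdot 125} = \frac{199593}{-11606 + 58734} - \frac{18520}{114000} = \frac{199593}{47128} - \frac{463}{2850} = \frac{273509893}{67157400}$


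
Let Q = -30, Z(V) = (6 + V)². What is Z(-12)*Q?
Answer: -1080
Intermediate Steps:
Z(-12)*Q = (6 - 12)²*(-30) = (-6)²*(-30) = 36*(-30) = -1080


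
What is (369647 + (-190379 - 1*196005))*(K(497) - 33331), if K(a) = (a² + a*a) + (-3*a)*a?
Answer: 4692050580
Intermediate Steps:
K(a) = -a² (K(a) = (a² + a²) - 3*a² = 2*a² - 3*a² = -a²)
(369647 + (-190379 - 1*196005))*(K(497) - 33331) = (369647 + (-190379 - 1*196005))*(-1*497² - 33331) = (369647 + (-190379 - 196005))*(-1*247009 - 33331) = (369647 - 386384)*(-247009 - 33331) = -16737*(-280340) = 4692050580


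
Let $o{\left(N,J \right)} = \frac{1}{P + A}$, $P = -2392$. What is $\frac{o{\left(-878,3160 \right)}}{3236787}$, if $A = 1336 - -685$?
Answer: $- \frac{1}{1200847977} \approx -8.3274 \cdot 10^{-10}$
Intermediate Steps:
$A = 2021$ ($A = 1336 + 685 = 2021$)
$o{\left(N,J \right)} = - \frac{1}{371}$ ($o{\left(N,J \right)} = \frac{1}{-2392 + 2021} = \frac{1}{-371} = - \frac{1}{371}$)
$\frac{o{\left(-878,3160 \right)}}{3236787} = - \frac{1}{371 \cdot 3236787} = \left(- \frac{1}{371}\right) \frac{1}{3236787} = - \frac{1}{1200847977}$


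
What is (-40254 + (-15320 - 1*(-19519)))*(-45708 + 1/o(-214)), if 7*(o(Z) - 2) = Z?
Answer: 65920128077/40 ≈ 1.6480e+9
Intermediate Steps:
o(Z) = 2 + Z/7
(-40254 + (-15320 - 1*(-19519)))*(-45708 + 1/o(-214)) = (-40254 + (-15320 - 1*(-19519)))*(-45708 + 1/(2 + (⅐)*(-214))) = (-40254 + (-15320 + 19519))*(-45708 + 1/(2 - 214/7)) = (-40254 + 4199)*(-45708 + 1/(-200/7)) = -36055*(-45708 - 7/200) = -36055*(-9141607/200) = 65920128077/40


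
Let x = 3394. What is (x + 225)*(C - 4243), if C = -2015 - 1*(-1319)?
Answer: -17874241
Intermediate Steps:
C = -696 (C = -2015 + 1319 = -696)
(x + 225)*(C - 4243) = (3394 + 225)*(-696 - 4243) = 3619*(-4939) = -17874241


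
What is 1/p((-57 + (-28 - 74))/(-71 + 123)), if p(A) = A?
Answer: -52/159 ≈ -0.32704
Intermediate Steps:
1/p((-57 + (-28 - 74))/(-71 + 123)) = 1/((-57 + (-28 - 74))/(-71 + 123)) = 1/((-57 - 102)/52) = 1/(-159*1/52) = 1/(-159/52) = -52/159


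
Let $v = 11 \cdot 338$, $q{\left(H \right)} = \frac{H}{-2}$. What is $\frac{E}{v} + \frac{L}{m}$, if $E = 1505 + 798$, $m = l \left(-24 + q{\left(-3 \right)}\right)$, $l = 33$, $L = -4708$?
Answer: $\frac{3493513}{501930} \approx 6.9602$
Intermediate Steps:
$q{\left(H \right)} = - \frac{H}{2}$ ($q{\left(H \right)} = H \left(- \frac{1}{2}\right) = - \frac{H}{2}$)
$m = - \frac{1485}{2}$ ($m = 33 \left(-24 - - \frac{3}{2}\right) = 33 \left(-24 + \frac{3}{2}\right) = 33 \left(- \frac{45}{2}\right) = - \frac{1485}{2} \approx -742.5$)
$v = 3718$
$E = 2303$
$\frac{E}{v} + \frac{L}{m} = \frac{2303}{3718} - \frac{4708}{- \frac{1485}{2}} = 2303 \cdot \frac{1}{3718} - - \frac{856}{135} = \frac{2303}{3718} + \frac{856}{135} = \frac{3493513}{501930}$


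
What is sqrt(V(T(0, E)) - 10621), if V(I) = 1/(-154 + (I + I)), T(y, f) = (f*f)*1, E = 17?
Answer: 3*I*sqrt(53038902)/212 ≈ 103.06*I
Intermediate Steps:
T(y, f) = f**2 (T(y, f) = f**2*1 = f**2)
V(I) = 1/(-154 + 2*I)
sqrt(V(T(0, E)) - 10621) = sqrt(1/(2*(-77 + 17**2)) - 10621) = sqrt(1/(2*(-77 + 289)) - 10621) = sqrt((1/2)/212 - 10621) = sqrt((1/2)*(1/212) - 10621) = sqrt(1/424 - 10621) = sqrt(-4503303/424) = 3*I*sqrt(53038902)/212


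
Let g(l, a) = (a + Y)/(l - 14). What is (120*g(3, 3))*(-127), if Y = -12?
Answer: -137160/11 ≈ -12469.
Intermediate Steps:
g(l, a) = (-12 + a)/(-14 + l) (g(l, a) = (a - 12)/(l - 14) = (-12 + a)/(-14 + l))
(120*g(3, 3))*(-127) = (120*((-12 + 3)/(-14 + 3)))*(-127) = (120*(-9/(-11)))*(-127) = (120*(-1/11*(-9)))*(-127) = (120*(9/11))*(-127) = (1080/11)*(-127) = -137160/11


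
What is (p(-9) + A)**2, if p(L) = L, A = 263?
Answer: 64516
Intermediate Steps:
(p(-9) + A)**2 = (-9 + 263)**2 = 254**2 = 64516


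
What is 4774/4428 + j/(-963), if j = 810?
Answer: 56149/236898 ≈ 0.23702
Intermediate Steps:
4774/4428 + j/(-963) = 4774/4428 + 810/(-963) = 4774*(1/4428) + 810*(-1/963) = 2387/2214 - 90/107 = 56149/236898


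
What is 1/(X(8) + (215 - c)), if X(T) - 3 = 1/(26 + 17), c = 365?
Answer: -43/6320 ≈ -0.0068038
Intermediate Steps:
X(T) = 130/43 (X(T) = 3 + 1/(26 + 17) = 3 + 1/43 = 130/43)
1/(X(8) + (215 - c)) = 1/(130/43 + (215 - 1*365)) = 1/(130/43 + (215 - 365)) = 1/(130/43 - 150) = 1/(-6320/43) = -43/6320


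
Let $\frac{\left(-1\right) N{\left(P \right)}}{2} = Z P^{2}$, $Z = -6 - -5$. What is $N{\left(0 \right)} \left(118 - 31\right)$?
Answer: $0$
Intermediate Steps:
$Z = -1$ ($Z = -6 + 5 = -1$)
$N{\left(P \right)} = 2 P^{2}$ ($N{\left(P \right)} = - 2 \left(- P^{2}\right) = 2 P^{2}$)
$N{\left(0 \right)} \left(118 - 31\right) = 2 \cdot 0^{2} \left(118 - 31\right) = 2 \cdot 0 \cdot 87 = 0 \cdot 87 = 0$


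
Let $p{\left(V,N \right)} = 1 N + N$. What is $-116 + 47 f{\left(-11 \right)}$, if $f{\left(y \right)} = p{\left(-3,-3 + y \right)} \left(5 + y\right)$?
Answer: $7780$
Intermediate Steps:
$p{\left(V,N \right)} = 2 N$ ($p{\left(V,N \right)} = N + N = 2 N$)
$f{\left(y \right)} = \left(-6 + 2 y\right) \left(5 + y\right)$ ($f{\left(y \right)} = 2 \left(-3 + y\right) \left(5 + y\right) = \left(-6 + 2 y\right) \left(5 + y\right)$)
$-116 + 47 f{\left(-11 \right)} = -116 + 47 \cdot 2 \left(-3 - 11\right) \left(5 - 11\right) = -116 + 47 \cdot 2 \left(-14\right) \left(-6\right) = -116 + 47 \cdot 168 = -116 + 7896 = 7780$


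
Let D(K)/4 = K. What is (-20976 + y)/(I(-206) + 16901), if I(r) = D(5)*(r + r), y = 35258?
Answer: 14282/8661 ≈ 1.6490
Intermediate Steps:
D(K) = 4*K
I(r) = 40*r (I(r) = (4*5)*(r + r) = 20*(2*r) = 40*r)
(-20976 + y)/(I(-206) + 16901) = (-20976 + 35258)/(40*(-206) + 16901) = 14282/(-8240 + 16901) = 14282/8661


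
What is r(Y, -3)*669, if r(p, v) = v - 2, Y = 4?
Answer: -3345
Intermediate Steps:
r(p, v) = -2 + v
r(Y, -3)*669 = (-2 - 3)*669 = -5*669 = -3345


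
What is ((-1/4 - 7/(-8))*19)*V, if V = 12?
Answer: 285/2 ≈ 142.50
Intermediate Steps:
((-1/4 - 7/(-8))*19)*V = ((-1/4 - 7/(-8))*19)*12 = ((-1*1/4 - 7*(-1/8))*19)*12 = ((-1/4 + 7/8)*19)*12 = ((5/8)*19)*12 = (95/8)*12 = 285/2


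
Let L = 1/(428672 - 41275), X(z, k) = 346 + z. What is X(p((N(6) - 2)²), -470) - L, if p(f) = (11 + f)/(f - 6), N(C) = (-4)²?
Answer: 25547669769/73605430 ≈ 347.09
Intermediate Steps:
N(C) = 16
p(f) = (11 + f)/(-6 + f)
L = 1/387397 ≈ 2.5813e-6
X(p((N(6) - 2)²), -470) - L = (346 + (11 + (16 - 2)²)/(-6 + (16 - 2)²)) - 1*1/387397 = (346 + (11 + 14²)/(-6 + 14²)) - 1/387397 = (346 + (11 + 196)/(-6 + 196)) - 1/387397 = (346 + 207/190) - 1/387397 = 65947/190 - 1/387397 = 25547669769/73605430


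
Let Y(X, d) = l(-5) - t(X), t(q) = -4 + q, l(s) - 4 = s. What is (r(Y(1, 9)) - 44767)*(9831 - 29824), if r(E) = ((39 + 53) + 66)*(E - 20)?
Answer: 951886723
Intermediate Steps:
l(s) = 4 + s
Y(X, d) = 3 - X (Y(X, d) = (4 - 5) - (-4 + X) = -1 + (4 - X) = 3 - X)
r(E) = -3160 + 158*E (r(E) = (92 + 66)*(-20 + E) = 158*(-20 + E) = -3160 + 158*E)
(r(Y(1, 9)) - 44767)*(9831 - 29824) = ((-3160 + 158*(3 - 1*1)) - 44767)*(9831 - 29824) = ((-3160 + 158*(3 - 1)) - 44767)*(-19993) = ((-3160 + 158*2) - 44767)*(-19993) = ((-3160 + 316) - 44767)*(-19993) = (-2844 - 44767)*(-19993) = -47611*(-19993) = 951886723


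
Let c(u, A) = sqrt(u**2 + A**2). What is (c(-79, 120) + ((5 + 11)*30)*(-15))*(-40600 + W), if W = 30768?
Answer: 70790400 - 9832*sqrt(20641) ≈ 6.9378e+7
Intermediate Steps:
c(u, A) = sqrt(A**2 + u**2)
(c(-79, 120) + ((5 + 11)*30)*(-15))*(-40600 + W) = (sqrt(120**2 + (-79)**2) + ((5 + 11)*30)*(-15))*(-40600 + 30768) = (sqrt(14400 + 6241) + (16*30)*(-15))*(-9832) = (sqrt(20641) + 480*(-15))*(-9832) = (sqrt(20641) - 7200)*(-9832) = (-7200 + sqrt(20641))*(-9832) = 70790400 - 9832*sqrt(20641)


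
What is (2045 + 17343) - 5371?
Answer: 14017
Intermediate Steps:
(2045 + 17343) - 5371 = 19388 - 5371 = 14017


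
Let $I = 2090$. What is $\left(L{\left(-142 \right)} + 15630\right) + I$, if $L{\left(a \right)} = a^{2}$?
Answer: $37884$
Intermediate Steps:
$\left(L{\left(-142 \right)} + 15630\right) + I = \left(\left(-142\right)^{2} + 15630\right) + 2090 = \left(20164 + 15630\right) + 2090 = 35794 + 2090 = 37884$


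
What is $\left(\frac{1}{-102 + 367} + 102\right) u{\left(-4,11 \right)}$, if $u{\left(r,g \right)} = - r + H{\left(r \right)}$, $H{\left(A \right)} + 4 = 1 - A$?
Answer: $\frac{27031}{53} \approx 510.02$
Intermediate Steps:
$H{\left(A \right)} = -3 - A$ ($H{\left(A \right)} = -4 - \left(-1 + A\right) = -3 - A$)
$u{\left(r,g \right)} = -3 - 2 r$ ($u{\left(r,g \right)} = - r - \left(3 + r\right) = -3 - 2 r$)
$\left(\frac{1}{-102 + 367} + 102\right) u{\left(-4,11 \right)} = \left(\frac{1}{-102 + 367} + 102\right) \left(-3 - -8\right) = \left(\frac{1}{265} + 102\right) \left(-3 + 8\right) = \left(\frac{1}{265} + 102\right) 5 = \frac{27031}{265} \cdot 5 = \frac{27031}{53}$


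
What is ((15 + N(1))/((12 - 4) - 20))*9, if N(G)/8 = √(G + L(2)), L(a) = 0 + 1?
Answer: -45/4 - 6*√2 ≈ -19.735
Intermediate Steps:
L(a) = 1
N(G) = 8*√(1 + G) (N(G) = 8*√(G + 1) = 8*√(1 + G))
((15 + N(1))/((12 - 4) - 20))*9 = ((15 + 8*√(1 + 1))/((12 - 4) - 20))*9 = ((15 + 8*√2)/(8 - 20))*9 = ((15 + 8*√2)/(-12))*9 = ((15 + 8*√2)*(-1/12))*9 = (-5/4 - 2*√2/3)*9 = -45/4 - 6*√2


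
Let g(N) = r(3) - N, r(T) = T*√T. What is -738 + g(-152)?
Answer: -586 + 3*√3 ≈ -580.80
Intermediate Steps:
r(T) = T^(3/2)
g(N) = -N + 3*√3 (g(N) = 3^(3/2) - N = 3*√3 - N = -N + 3*√3)
-738 + g(-152) = -738 + (-1*(-152) + 3*√3) = -738 + (152 + 3*√3) = -586 + 3*√3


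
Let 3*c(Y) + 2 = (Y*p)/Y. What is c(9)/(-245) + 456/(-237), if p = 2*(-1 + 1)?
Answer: -111562/58065 ≈ -1.9213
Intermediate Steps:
p = 0 (p = 2*0 = 0)
c(Y) = -⅔ (c(Y) = -⅔ + ((Y*0)/Y)/3 = -⅔ + (0/Y)/3 = -⅔ + (⅓)*0 = -⅔ + 0 = -⅔)
c(9)/(-245) + 456/(-237) = -⅔/(-245) + 456/(-237) = -⅔*(-1/245) + 456*(-1/237) = 2/735 - 152/79 = -111562/58065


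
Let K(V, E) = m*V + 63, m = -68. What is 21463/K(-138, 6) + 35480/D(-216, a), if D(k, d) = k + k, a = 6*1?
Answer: -13579481/170046 ≈ -79.858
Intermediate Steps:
a = 6
K(V, E) = 63 - 68*V (K(V, E) = -68*V + 63 = 63 - 68*V)
D(k, d) = 2*k
21463/K(-138, 6) + 35480/D(-216, a) = 21463/(63 - 68*(-138)) + 35480/((2*(-216))) = 21463/(63 + 9384) + 35480/(-432) = 21463/9447 + 35480*(-1/432) = 21463*(1/9447) - 4435/54 = 21463/9447 - 4435/54 = -13579481/170046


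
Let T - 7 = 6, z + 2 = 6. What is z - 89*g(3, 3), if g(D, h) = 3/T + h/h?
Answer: -1372/13 ≈ -105.54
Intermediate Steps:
z = 4 (z = -2 + 6 = 4)
T = 13 (T = 7 + 6 = 13)
g(D, h) = 16/13 (g(D, h) = 3/13 + h/h = 3*(1/13) + 1 = 3/13 + 1 = 16/13)
z - 89*g(3, 3) = 4 - 89*16/13 = 4 - 1424/13 = -1372/13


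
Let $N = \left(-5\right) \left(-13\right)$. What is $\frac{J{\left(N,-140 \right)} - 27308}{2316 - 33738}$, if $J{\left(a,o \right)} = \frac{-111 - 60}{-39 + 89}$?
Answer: $\frac{1365571}{1571100} \approx 0.86918$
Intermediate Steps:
$N = 65$
$J{\left(a,o \right)} = - \frac{171}{50}$
$\frac{J{\left(N,-140 \right)} - 27308}{2316 - 33738} = \frac{- \frac{171}{50} - 27308}{2316 - 33738} = - \frac{1365571}{50 \left(-31422\right)} = \left(- \frac{1365571}{50}\right) \left(- \frac{1}{31422}\right) = \frac{1365571}{1571100}$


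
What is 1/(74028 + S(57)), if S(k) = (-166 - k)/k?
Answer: 57/4219373 ≈ 1.3509e-5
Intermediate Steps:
S(k) = (-166 - k)/k
1/(74028 + S(57)) = 1/(74028 + (-166 - 1*57)/57) = 1/(74028 + (-166 - 57)/57) = 1/(74028 + (1/57)*(-223)) = 1/(74028 - 223/57) = 1/(4219373/57) = 57/4219373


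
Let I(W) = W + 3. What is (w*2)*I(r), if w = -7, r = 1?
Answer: -56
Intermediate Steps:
I(W) = 3 + W
(w*2)*I(r) = (-7*2)*(3 + 1) = -14*4 = -56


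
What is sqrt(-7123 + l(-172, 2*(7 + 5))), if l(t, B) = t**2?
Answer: sqrt(22461) ≈ 149.87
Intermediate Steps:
sqrt(-7123 + l(-172, 2*(7 + 5))) = sqrt(-7123 + (-172)**2) = sqrt(-7123 + 29584) = sqrt(22461)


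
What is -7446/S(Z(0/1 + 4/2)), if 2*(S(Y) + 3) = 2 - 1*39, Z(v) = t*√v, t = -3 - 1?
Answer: 14892/43 ≈ 346.33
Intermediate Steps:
t = -4
Z(v) = -4*√v
S(Y) = -43/2 (S(Y) = -3 + (2 - 1*39)/2 = -3 + (2 - 39)/2 = -3 + (½)*(-37) = -3 - 37/2 = -43/2)
-7446/S(Z(0/1 + 4/2)) = -7446/(-43/2) = -7446*(-2/43) = 14892/43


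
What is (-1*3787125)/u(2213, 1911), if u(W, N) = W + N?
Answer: -3787125/4124 ≈ -918.31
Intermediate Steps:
u(W, N) = N + W
(-1*3787125)/u(2213, 1911) = (-1*3787125)/(1911 + 2213) = -3787125/4124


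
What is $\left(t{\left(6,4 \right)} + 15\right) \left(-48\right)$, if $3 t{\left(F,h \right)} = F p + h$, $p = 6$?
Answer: $-1360$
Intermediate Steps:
$t{\left(F,h \right)} = 2 F + \frac{h}{3}$ ($t{\left(F,h \right)} = \frac{F 6 + h}{3} = \frac{6 F + h}{3} = \frac{h + 6 F}{3} = 2 F + \frac{h}{3}$)
$\left(t{\left(6,4 \right)} + 15\right) \left(-48\right) = \left(\left(2 \cdot 6 + \frac{1}{3} \cdot 4\right) + 15\right) \left(-48\right) = \left(\left(12 + \frac{4}{3}\right) + 15\right) \left(-48\right) = \left(\frac{40}{3} + 15\right) \left(-48\right) = \frac{85}{3} \left(-48\right) = -1360$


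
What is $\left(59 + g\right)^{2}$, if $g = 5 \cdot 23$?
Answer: $30276$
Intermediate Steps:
$g = 115$
$\left(59 + g\right)^{2} = \left(59 + 115\right)^{2} = 174^{2} = 30276$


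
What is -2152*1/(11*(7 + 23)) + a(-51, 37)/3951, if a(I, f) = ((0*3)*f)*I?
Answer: -1076/165 ≈ -6.5212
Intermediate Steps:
a(I, f) = 0 (a(I, f) = (0*f)*I = 0*I = 0)
-2152*1/(11*(7 + 23)) + a(-51, 37)/3951 = -2152*1/(11*(7 + 23)) + 0/3951 = -2152/(11*30) + 0*(1/3951) = -2152/330 + 0 = -2152*1/330 + 0 = -1076/165 + 0 = -1076/165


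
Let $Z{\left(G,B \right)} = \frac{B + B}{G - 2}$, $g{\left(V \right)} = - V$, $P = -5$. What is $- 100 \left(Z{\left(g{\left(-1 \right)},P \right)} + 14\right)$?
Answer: $-2400$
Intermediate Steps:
$Z{\left(G,B \right)} = \frac{2 B}{-2 + G}$
$- 100 \left(Z{\left(g{\left(-1 \right)},P \right)} + 14\right) = - 100 \left(2 \left(-5\right) \frac{1}{-2 - -1} + 14\right) = - 100 \left(2 \left(-5\right) \frac{1}{-2 + 1} + 14\right) = - 100 \left(2 \left(-5\right) \frac{1}{-1} + 14\right) = - 100 \left(2 \left(-5\right) \left(-1\right) + 14\right) = - 100 \left(10 + 14\right) = \left(-100\right) 24 = -2400$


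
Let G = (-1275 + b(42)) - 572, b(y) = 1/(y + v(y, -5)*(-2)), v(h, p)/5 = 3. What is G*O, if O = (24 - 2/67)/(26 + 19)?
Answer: -17796889/18090 ≈ -983.80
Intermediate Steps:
v(h, p) = 15 (v(h, p) = 5*3 = 15)
b(y) = 1/(-30 + y) (b(y) = 1/(y + 15*(-2)) = 1/(y - 30) = 1/(-30 + y))
G = -22163/12 (G = (-1275 + 1/(-30 + 42)) - 572 = (-1275 + 1/12) - 572 = -15299/12 - 572 = -22163/12 ≈ -1846.9)
O = 1606/3015 (O = (24 - 2*1/67)/45 = (24 - 2/67)*(1/45) = (1606/67)*(1/45) = 1606/3015 ≈ 0.53267)
G*O = -22163/12*1606/3015 = -17796889/18090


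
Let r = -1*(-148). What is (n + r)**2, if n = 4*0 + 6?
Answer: 23716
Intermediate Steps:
r = 148
n = 6 (n = 0 + 6 = 6)
(n + r)**2 = (6 + 148)**2 = 154**2 = 23716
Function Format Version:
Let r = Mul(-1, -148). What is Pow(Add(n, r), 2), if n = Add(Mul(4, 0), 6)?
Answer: 23716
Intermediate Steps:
r = 148
n = 6 (n = Add(0, 6) = 6)
Pow(Add(n, r), 2) = Pow(Add(6, 148), 2) = Pow(154, 2) = 23716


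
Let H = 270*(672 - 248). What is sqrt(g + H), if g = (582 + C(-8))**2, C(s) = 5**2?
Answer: sqrt(482929) ≈ 694.93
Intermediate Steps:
C(s) = 25
H = 114480 (H = 270*424 = 114480)
g = 368449 (g = (582 + 25)**2 = 607**2 = 368449)
sqrt(g + H) = sqrt(368449 + 114480) = sqrt(482929)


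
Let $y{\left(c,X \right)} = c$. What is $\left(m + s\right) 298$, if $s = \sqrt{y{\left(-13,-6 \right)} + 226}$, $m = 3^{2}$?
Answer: $2682 + 298 \sqrt{213} \approx 7031.2$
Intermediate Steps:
$m = 9$
$s = \sqrt{213}$ ($s = \sqrt{-13 + 226} = \sqrt{213} \approx 14.595$)
$\left(m + s\right) 298 = \left(9 + \sqrt{213}\right) 298 = 2682 + 298 \sqrt{213}$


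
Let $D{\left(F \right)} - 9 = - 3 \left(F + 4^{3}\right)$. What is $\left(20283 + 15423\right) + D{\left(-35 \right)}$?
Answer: $35628$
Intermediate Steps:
$D{\left(F \right)} = -183 - 3 F$ ($D{\left(F \right)} = 9 - 3 \left(F + 4^{3}\right) = 9 - 3 \left(F + 64\right) = 9 - 3 \left(64 + F\right) = 9 - \left(192 + 3 F\right) = -183 - 3 F$)
$\left(20283 + 15423\right) + D{\left(-35 \right)} = \left(20283 + 15423\right) - 78 = 35706 + \left(-183 + 105\right) = 35706 - 78 = 35628$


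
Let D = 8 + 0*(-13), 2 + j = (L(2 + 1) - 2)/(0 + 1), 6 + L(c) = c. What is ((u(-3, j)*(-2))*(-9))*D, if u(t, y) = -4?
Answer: -576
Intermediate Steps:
L(c) = -6 + c
j = -7 (j = -2 + ((-6 + (2 + 1)) - 2)/(0 + 1) = -2 + ((-6 + 3) - 2)/1 = -2 + (-3 - 2)*1 = -2 - 5*1 = -2 - 5 = -7)
D = 8 (D = 8 + 0 = 8)
((u(-3, j)*(-2))*(-9))*D = (-4*(-2)*(-9))*8 = (8*(-9))*8 = -72*8 = -576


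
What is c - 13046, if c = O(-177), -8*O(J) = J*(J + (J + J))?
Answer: -198355/8 ≈ -24794.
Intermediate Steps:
O(J) = -3*J**2/8 (O(J) = -J*(J + (J + J))/8 = -J*(J + 2*J)/8 = -J*3*J/8 = -3*J**2/8)
c = -93987/8 (c = -3/8*(-177)**2 = -3/8*31329 = -93987/8 ≈ -11748.)
c - 13046 = -93987/8 - 13046 = -198355/8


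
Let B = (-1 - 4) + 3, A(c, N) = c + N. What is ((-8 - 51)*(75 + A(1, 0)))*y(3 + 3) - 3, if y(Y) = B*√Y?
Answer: -3 + 8968*√6 ≈ 21964.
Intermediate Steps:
A(c, N) = N + c
B = -2 (B = -5 + 3 = -2)
y(Y) = -2*√Y
((-8 - 51)*(75 + A(1, 0)))*y(3 + 3) - 3 = ((-8 - 51)*(75 + (0 + 1)))*(-2*√(3 + 3)) - 3 = (-59*(75 + 1))*(-2*√6) - 3 = (-59*76)*(-2*√6) - 3 = -(-8968)*√6 - 3 = 8968*√6 - 3 = -3 + 8968*√6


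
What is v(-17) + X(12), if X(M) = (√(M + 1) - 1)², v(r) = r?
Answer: -17 + (1 - √13)² ≈ -10.211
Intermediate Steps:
X(M) = (-1 + √(1 + M))² (X(M) = (√(1 + M) - 1)² = (-1 + √(1 + M))²)
v(-17) + X(12) = -17 + (-1 + √(1 + 12))² = -17 + (-1 + √13)²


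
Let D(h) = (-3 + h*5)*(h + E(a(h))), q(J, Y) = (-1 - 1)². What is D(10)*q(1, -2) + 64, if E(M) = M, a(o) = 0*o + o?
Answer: 3824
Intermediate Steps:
a(o) = o (a(o) = 0 + o = o)
q(J, Y) = 4 (q(J, Y) = (-2)² = 4)
D(h) = 2*h*(-3 + 5*h) (D(h) = (-3 + h*5)*(h + h) = (-3 + 5*h)*(2*h) = 2*h*(-3 + 5*h))
D(10)*q(1, -2) + 64 = (2*10*(-3 + 5*10))*4 + 64 = (2*10*(-3 + 50))*4 + 64 = (2*10*47)*4 + 64 = 940*4 + 64 = 3760 + 64 = 3824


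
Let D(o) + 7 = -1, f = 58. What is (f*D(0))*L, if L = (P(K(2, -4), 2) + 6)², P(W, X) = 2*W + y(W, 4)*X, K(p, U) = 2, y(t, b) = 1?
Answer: -66816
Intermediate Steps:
D(o) = -8 (D(o) = -7 - 1 = -8)
P(W, X) = X + 2*W (P(W, X) = 2*W + 1*X = 2*W + X = X + 2*W)
L = 144 (L = ((2 + 2*2) + 6)² = ((2 + 4) + 6)² = (6 + 6)² = 12² = 144)
(f*D(0))*L = (58*(-8))*144 = -464*144 = -66816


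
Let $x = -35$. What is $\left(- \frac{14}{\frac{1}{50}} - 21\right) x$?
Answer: $25235$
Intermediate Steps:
$\left(- \frac{14}{\frac{1}{50}} - 21\right) x = \left(- \frac{14}{\frac{1}{50}} - 21\right) \left(-35\right) = \left(- 14 \frac{1}{\frac{1}{50}} - 21\right) \left(-35\right) = \left(\left(-14\right) 50 - 21\right) \left(-35\right) = \left(-700 - 21\right) \left(-35\right) = \left(-721\right) \left(-35\right) = 25235$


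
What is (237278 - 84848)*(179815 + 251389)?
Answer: 65728425720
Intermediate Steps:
(237278 - 84848)*(179815 + 251389) = 152430*431204 = 65728425720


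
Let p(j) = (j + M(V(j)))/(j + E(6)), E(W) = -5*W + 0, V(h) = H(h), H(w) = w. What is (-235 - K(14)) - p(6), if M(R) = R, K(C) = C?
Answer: -497/2 ≈ -248.50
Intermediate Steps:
V(h) = h
E(W) = -5*W
p(j) = 2*j/(-30 + j) (p(j) = (j + j)/(j - 5*6) = (2*j)/(j - 30) = (2*j)/(-30 + j) = 2*j/(-30 + j))
(-235 - K(14)) - p(6) = (-235 - 1*14) - 2*6/(-30 + 6) = (-235 - 14) - 2*6/(-24) = -249 - 2*6*(-1)/24 = -249 - 1*(-½) = -249 + ½ = -497/2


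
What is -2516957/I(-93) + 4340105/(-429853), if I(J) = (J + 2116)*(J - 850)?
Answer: -7197649050024/820025839717 ≈ -8.7773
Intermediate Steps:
I(J) = (-850 + J)*(2116 + J) (I(J) = (2116 + J)*(-850 + J) = (-850 + J)*(2116 + J))
-2516957/I(-93) + 4340105/(-429853) = -2516957/(-1798600 + (-93)**2 + 1266*(-93)) + 4340105/(-429853) = -2516957/(-1798600 + 8649 - 117738) + 4340105*(-1/429853) = -2516957/(-1907689) - 4340105/429853 = -2516957*(-1/1907689) - 4340105/429853 = 2516957/1907689 - 4340105/429853 = -7197649050024/820025839717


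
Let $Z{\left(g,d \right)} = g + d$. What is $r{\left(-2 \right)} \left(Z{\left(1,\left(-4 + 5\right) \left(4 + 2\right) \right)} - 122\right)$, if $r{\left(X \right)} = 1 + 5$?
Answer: $-690$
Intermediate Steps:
$r{\left(X \right)} = 6$
$Z{\left(g,d \right)} = d + g$
$r{\left(-2 \right)} \left(Z{\left(1,\left(-4 + 5\right) \left(4 + 2\right) \right)} - 122\right) = 6 \left(\left(\left(-4 + 5\right) \left(4 + 2\right) + 1\right) - 122\right) = 6 \left(\left(1 \cdot 6 + 1\right) - 122\right) = 6 \left(\left(6 + 1\right) - 122\right) = 6 \left(7 - 122\right) = 6 \left(-115\right) = -690$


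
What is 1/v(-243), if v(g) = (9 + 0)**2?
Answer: 1/81 ≈ 0.012346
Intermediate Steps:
v(g) = 81 (v(g) = 9**2 = 81)
1/v(-243) = 1/81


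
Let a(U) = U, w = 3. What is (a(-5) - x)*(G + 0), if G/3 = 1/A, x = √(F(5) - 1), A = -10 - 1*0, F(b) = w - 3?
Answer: 3/2 + 3*I/10 ≈ 1.5 + 0.3*I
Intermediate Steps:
F(b) = 0 (F(b) = 3 - 3 = 0)
A = -10 (A = -10 + 0 = -10)
x = I (x = √(0 - 1) = √(-1) = I ≈ 1.0*I)
G = -3/10 (G = 3/(-10) = 3*(-⅒) = -3/10 ≈ -0.30000)
(a(-5) - x)*(G + 0) = (-5 - I)*(-3/10 + 0) = (-5 - I)*(-3/10) = 3/2 + 3*I/10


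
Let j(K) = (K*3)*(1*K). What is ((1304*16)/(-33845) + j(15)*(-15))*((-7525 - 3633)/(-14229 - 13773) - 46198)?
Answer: 17051049818099207/36451065 ≈ 4.6778e+8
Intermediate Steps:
j(K) = 3*K² (j(K) = (3*K)*K = 3*K²)
((1304*16)/(-33845) + j(15)*(-15))*((-7525 - 3633)/(-14229 - 13773) - 46198) = ((1304*16)/(-33845) + (3*15²)*(-15))*((-7525 - 3633)/(-14229 - 13773) - 46198) = (20864*(-1/33845) + (3*225)*(-15))*(-11158/(-28002) - 46198) = (-20864/33845 + 675*(-15))*(-11158*(-1/28002) - 46198) = (-20864/33845 - 10125)*(5579/14001 - 46198) = -342701489/33845*(-646812619/14001) = 17051049818099207/36451065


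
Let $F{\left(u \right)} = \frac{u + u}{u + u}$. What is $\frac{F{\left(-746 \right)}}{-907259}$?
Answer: $- \frac{1}{907259} \approx -1.1022 \cdot 10^{-6}$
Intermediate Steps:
$F{\left(u \right)} = 1$ ($F{\left(u \right)} = \frac{2 u}{2 u} = 2 u \frac{1}{2 u} = 1$)
$\frac{F{\left(-746 \right)}}{-907259} = 1 \frac{1}{-907259} = 1 \left(- \frac{1}{907259}\right) = - \frac{1}{907259}$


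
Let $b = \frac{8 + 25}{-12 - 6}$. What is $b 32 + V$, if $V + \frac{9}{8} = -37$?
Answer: $- \frac{2323}{24} \approx -96.792$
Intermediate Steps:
$V = - \frac{305}{8}$ ($V = - \frac{9}{8} - 37 = - \frac{305}{8} \approx -38.125$)
$b = - \frac{11}{6}$ ($b = \frac{33}{-18} = 33 \left(- \frac{1}{18}\right) = - \frac{11}{6} \approx -1.8333$)
$b 32 + V = \left(- \frac{11}{6}\right) 32 - \frac{305}{8} = - \frac{176}{3} - \frac{305}{8} = - \frac{2323}{24}$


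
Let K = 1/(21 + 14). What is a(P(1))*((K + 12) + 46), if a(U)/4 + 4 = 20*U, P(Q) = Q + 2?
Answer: 64992/5 ≈ 12998.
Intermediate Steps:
P(Q) = 2 + Q
K = 1/35 ≈ 0.028571
a(U) = -16 + 80*U (a(U) = -16 + 4*(20*U) = -16 + 80*U)
a(P(1))*((K + 12) + 46) = (-16 + 80*(2 + 1))*((1/35 + 12) + 46) = (-16 + 80*3)*(421/35 + 46) = (-16 + 240)*(2031/35) = 224*(2031/35) = 64992/5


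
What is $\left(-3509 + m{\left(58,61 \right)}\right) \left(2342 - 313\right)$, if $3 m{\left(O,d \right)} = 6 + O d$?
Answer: $- \frac{14168507}{3} \approx -4.7228 \cdot 10^{6}$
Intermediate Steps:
$m{\left(O,d \right)} = 2 + \frac{O d}{3}$ ($m{\left(O,d \right)} = \frac{6 + O d}{3} = 2 + \frac{O d}{3}$)
$\left(-3509 + m{\left(58,61 \right)}\right) \left(2342 - 313\right) = \left(-3509 + \left(2 + \frac{1}{3} \cdot 58 \cdot 61\right)\right) \left(2342 - 313\right) = \left(-3509 + \left(2 + \frac{3538}{3}\right)\right) 2029 = \left(-3509 + \frac{3544}{3}\right) 2029 = \left(- \frac{6983}{3}\right) 2029 = - \frac{14168507}{3}$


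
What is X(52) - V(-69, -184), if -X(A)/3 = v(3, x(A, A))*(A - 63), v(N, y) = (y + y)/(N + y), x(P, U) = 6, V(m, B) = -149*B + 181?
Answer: -27553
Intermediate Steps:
V(m, B) = 181 - 149*B
v(N, y) = 2*y/(N + y) (v(N, y) = (2*y)/(N + y) = 2*y/(N + y))
X(A) = 252 - 4*A (X(A) = -3*2*6/(3 + 6)*(A - 63) = -3*2*6/9*(-63 + A) = -3*2*6*(1/9)*(-63 + A) = -4*(-63 + A) = -3*(-84 + 4*A/3) = 252 - 4*A)
X(52) - V(-69, -184) = (252 - 4*52) - (181 - 149*(-184)) = (252 - 208) - (181 + 27416) = 44 - 1*27597 = 44 - 27597 = -27553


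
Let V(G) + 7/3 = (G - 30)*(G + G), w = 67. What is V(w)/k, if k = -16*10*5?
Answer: -14867/2400 ≈ -6.1946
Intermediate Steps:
k = -800 (k = -160*5 = -800)
V(G) = -7/3 + 2*G*(-30 + G) (V(G) = -7/3 + (G - 30)*(G + G) = -7/3 + (-30 + G)*(2*G) = -7/3 + 2*G*(-30 + G))
V(w)/k = (-7/3 - 60*67 + 2*67²)/(-800) = (-7/3 - 4020 + 2*4489)*(-1/800) = (-7/3 - 4020 + 8978)*(-1/800) = (14867/3)*(-1/800) = -14867/2400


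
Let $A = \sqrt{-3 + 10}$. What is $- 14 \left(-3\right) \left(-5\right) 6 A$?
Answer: $- 1260 \sqrt{7} \approx -3333.6$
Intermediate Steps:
$A = \sqrt{7} \approx 2.6458$
$- 14 \left(-3\right) \left(-5\right) 6 A = - 14 \left(-3\right) \left(-5\right) 6 \sqrt{7} = - 14 \cdot 15 \cdot 6 \sqrt{7} = \left(-14\right) 90 \sqrt{7} = - 1260 \sqrt{7}$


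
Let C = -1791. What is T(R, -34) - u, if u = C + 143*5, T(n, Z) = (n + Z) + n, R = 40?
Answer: 1122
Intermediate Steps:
T(n, Z) = Z + 2*n (T(n, Z) = (Z + n) + n = Z + 2*n)
u = -1076 (u = -1791 + 143*5 = -1791 + 715 = -1076)
T(R, -34) - u = (-34 + 2*40) - 1*(-1076) = (-34 + 80) + 1076 = 46 + 1076 = 1122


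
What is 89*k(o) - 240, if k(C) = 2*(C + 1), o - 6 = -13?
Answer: -1308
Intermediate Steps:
o = -7 (o = 6 - 13 = -7)
k(C) = 2 + 2*C (k(C) = 2*(1 + C) = 2 + 2*C)
89*k(o) - 240 = 89*(2 + 2*(-7)) - 240 = 89*(2 - 14) - 240 = 89*(-12) - 240 = -1068 - 240 = -1308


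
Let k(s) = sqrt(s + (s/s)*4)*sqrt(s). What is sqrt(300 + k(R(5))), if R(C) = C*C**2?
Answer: sqrt(300 + 5*sqrt(645)) ≈ 20.664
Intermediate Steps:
R(C) = C**3
k(s) = sqrt(s)*sqrt(4 + s) (k(s) = sqrt(s + 1*4)*sqrt(s) = sqrt(s + 4)*sqrt(s) = sqrt(4 + s)*sqrt(s) = sqrt(s)*sqrt(4 + s))
sqrt(300 + k(R(5))) = sqrt(300 + sqrt(5**3)*sqrt(4 + 5**3)) = sqrt(300 + sqrt(125)*sqrt(4 + 125)) = sqrt(300 + (5*sqrt(5))*sqrt(129)) = sqrt(300 + 5*sqrt(645))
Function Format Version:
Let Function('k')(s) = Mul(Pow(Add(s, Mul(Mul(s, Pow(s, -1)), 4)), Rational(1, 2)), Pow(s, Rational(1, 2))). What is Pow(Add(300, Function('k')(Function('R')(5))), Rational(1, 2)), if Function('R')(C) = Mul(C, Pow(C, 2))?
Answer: Pow(Add(300, Mul(5, Pow(645, Rational(1, 2)))), Rational(1, 2)) ≈ 20.664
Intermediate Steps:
Function('R')(C) = Pow(C, 3)
Function('k')(s) = Mul(Pow(s, Rational(1, 2)), Pow(Add(4, s), Rational(1, 2))) (Function('k')(s) = Mul(Pow(Add(s, Mul(1, 4)), Rational(1, 2)), Pow(s, Rational(1, 2))) = Mul(Pow(Add(s, 4), Rational(1, 2)), Pow(s, Rational(1, 2))) = Mul(Pow(Add(4, s), Rational(1, 2)), Pow(s, Rational(1, 2))) = Mul(Pow(s, Rational(1, 2)), Pow(Add(4, s), Rational(1, 2))))
Pow(Add(300, Function('k')(Function('R')(5))), Rational(1, 2)) = Pow(Add(300, Mul(Pow(Pow(5, 3), Rational(1, 2)), Pow(Add(4, Pow(5, 3)), Rational(1, 2)))), Rational(1, 2)) = Pow(Add(300, Mul(Pow(125, Rational(1, 2)), Pow(Add(4, 125), Rational(1, 2)))), Rational(1, 2)) = Pow(Add(300, Mul(Mul(5, Pow(5, Rational(1, 2))), Pow(129, Rational(1, 2)))), Rational(1, 2)) = Pow(Add(300, Mul(5, Pow(645, Rational(1, 2)))), Rational(1, 2))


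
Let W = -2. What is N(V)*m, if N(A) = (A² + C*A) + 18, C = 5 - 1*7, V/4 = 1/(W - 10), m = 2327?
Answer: 393263/9 ≈ 43696.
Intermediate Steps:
V = -⅓ (V = 4/(-2 - 10) = 4/(-12) = 4*(-1/12) = -⅓ ≈ -0.33333)
C = -2 (C = 5 - 7 = -2)
N(A) = 18 + A² - 2*A (N(A) = (A² - 2*A) + 18 = 18 + A² - 2*A)
N(V)*m = (18 + (-⅓)² - 2*(-⅓))*2327 = (18 + ⅑ + ⅔)*2327 = (169/9)*2327 = 393263/9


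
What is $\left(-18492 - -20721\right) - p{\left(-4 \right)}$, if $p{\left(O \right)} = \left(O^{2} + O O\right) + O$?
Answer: $2201$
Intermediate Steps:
$p{\left(O \right)} = O + 2 O^{2}$ ($p{\left(O \right)} = \left(O^{2} + O^{2}\right) + O = 2 O^{2} + O = O + 2 O^{2}$)
$\left(-18492 - -20721\right) - p{\left(-4 \right)} = \left(-18492 - -20721\right) - - 4 \left(1 + 2 \left(-4\right)\right) = \left(-18492 + 20721\right) - - 4 \left(1 - 8\right) = 2229 - \left(-4\right) \left(-7\right) = 2229 - 28 = 2201$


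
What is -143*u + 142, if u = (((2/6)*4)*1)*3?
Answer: -430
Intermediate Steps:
u = 4 (u = (((2*(⅙))*4)*1)*3 = (((⅓)*4)*1)*3 = ((4/3)*1)*3 = (4/3)*3 = 4)
-143*u + 142 = -143*4 + 142 = -572 + 142 = -430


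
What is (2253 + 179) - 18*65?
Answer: 1262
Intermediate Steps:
(2253 + 179) - 18*65 = 2432 - 1170 = 1262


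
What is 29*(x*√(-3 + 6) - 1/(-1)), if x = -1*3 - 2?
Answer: 29 - 145*√3 ≈ -222.15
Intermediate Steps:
x = -5 (x = -3 - 2 = -5)
29*(x*√(-3 + 6) - 1/(-1)) = 29*(-5*√(-3 + 6) - 1/(-1)) = 29*(-5*√3 - 1*(-1)) = 29*(-5*√3 + 1) = 29*(1 - 5*√3) = 29 - 145*√3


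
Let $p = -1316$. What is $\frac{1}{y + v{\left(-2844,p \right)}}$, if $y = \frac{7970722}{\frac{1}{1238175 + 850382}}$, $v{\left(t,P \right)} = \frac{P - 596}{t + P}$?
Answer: $\frac{520}{8656599758640319} \approx 6.007 \cdot 10^{-14}$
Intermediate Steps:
$v{\left(t,P \right)} = \frac{-596 + P}{P + t}$
$y = 16647307228154$ ($y = \frac{7970722}{\frac{1}{2088557}} = 7970722 \frac{1}{\frac{1}{2088557}} = 7970722 \cdot 2088557 = 16647307228154$)
$\frac{1}{y + v{\left(-2844,p \right)}} = \frac{1}{16647307228154 + \frac{-596 - 1316}{-1316 - 2844}} = \frac{1}{16647307228154 + \frac{1}{-4160} \left(-1912\right)} = \frac{1}{16647307228154 - - \frac{239}{520}} = \frac{1}{16647307228154 + \frac{239}{520}} = \frac{1}{\frac{8656599758640319}{520}} = \frac{520}{8656599758640319}$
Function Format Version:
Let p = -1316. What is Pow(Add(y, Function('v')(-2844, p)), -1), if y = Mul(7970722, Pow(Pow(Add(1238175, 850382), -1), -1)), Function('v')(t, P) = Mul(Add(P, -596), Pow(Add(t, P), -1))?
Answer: Rational(520, 8656599758640319) ≈ 6.0070e-14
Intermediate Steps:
Function('v')(t, P) = Mul(Pow(Add(P, t), -1), Add(-596, P)) (Function('v')(t, P) = Mul(Add(-596, P), Pow(Add(P, t), -1)) = Mul(Pow(Add(P, t), -1), Add(-596, P)))
y = 16647307228154 (y = Mul(7970722, Pow(Pow(2088557, -1), -1)) = Mul(7970722, Pow(Rational(1, 2088557), -1)) = Mul(7970722, 2088557) = 16647307228154)
Pow(Add(y, Function('v')(-2844, p)), -1) = Pow(Add(16647307228154, Mul(Pow(Add(-1316, -2844), -1), Add(-596, -1316))), -1) = Pow(Add(16647307228154, Mul(Pow(-4160, -1), -1912)), -1) = Pow(Add(16647307228154, Mul(Rational(-1, 4160), -1912)), -1) = Pow(Add(16647307228154, Rational(239, 520)), -1) = Pow(Rational(8656599758640319, 520), -1) = Rational(520, 8656599758640319)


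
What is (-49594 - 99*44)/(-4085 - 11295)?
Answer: 5395/1538 ≈ 3.5078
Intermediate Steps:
(-49594 - 99*44)/(-4085 - 11295) = (-49594 - 4356)/(-15380) = -53950*(-1/15380) = 5395/1538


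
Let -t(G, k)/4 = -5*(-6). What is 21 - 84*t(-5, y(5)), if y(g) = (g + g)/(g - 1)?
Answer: 10101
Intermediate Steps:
y(g) = 2*g/(-1 + g) (y(g) = (2*g)/(-1 + g) = 2*g/(-1 + g))
t(G, k) = -120 (t(G, k) = -(-20)*(-6) = -4*30 = -120)
21 - 84*t(-5, y(5)) = 21 - 84*(-120) = 21 + 10080 = 10101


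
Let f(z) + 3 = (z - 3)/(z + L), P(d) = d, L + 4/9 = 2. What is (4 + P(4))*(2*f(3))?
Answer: -48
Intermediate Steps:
L = 14/9 (L = -4/9 + 2 = 14/9 ≈ 1.5556)
f(z) = -3 + (-3 + z)/(14/9 + z) (f(z) = -3 + (z - 3)/(z + 14/9) = -3 + (-3 + z)/(14/9 + z))
(4 + P(4))*(2*f(3)) = (4 + 4)*(2*(3*(-23 - 6*3)/(14 + 9*3))) = 8*(2*(3*(-23 - 18)/(14 + 27))) = 8*(2*(3*(-41)/41)) = 8*(2*(3*(1/41)*(-41))) = 8*(2*(-3)) = 8*(-6) = -48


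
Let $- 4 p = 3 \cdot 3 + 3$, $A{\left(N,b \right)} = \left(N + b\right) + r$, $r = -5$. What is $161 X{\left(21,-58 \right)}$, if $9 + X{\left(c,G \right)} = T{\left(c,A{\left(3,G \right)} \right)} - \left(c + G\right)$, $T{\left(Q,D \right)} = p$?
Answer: $4025$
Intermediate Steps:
$A{\left(N,b \right)} = -5 + N + b$ ($A{\left(N,b \right)} = \left(N + b\right) - 5 = -5 + N + b$)
$p = -3$ ($p = - \frac{3 \cdot 3 + 3}{4} = - \frac{9 + 3}{4} = \left(- \frac{1}{4}\right) 12 = -3$)
$T{\left(Q,D \right)} = -3$
$X{\left(c,G \right)} = -12 - G - c$ ($X{\left(c,G \right)} = -9 - \left(3 + G + c\right) = -12 - G - c$)
$161 X{\left(21,-58 \right)} = 161 \left(-12 - -58 - 21\right) = 161 \left(-12 + 58 - 21\right) = 161 \cdot 25 = 4025$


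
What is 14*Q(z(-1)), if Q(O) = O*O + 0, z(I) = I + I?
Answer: 56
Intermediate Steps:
z(I) = 2*I
Q(O) = O**2 (Q(O) = O**2 + 0 = O**2)
14*Q(z(-1)) = 14*(2*(-1))**2 = 14*(-2)**2 = 14*4 = 56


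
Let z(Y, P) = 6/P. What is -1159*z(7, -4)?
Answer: 3477/2 ≈ 1738.5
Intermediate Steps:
-1159*z(7, -4) = -6954/(-4) = -6954*(-1)/4 = -1159*(-3/2) = 3477/2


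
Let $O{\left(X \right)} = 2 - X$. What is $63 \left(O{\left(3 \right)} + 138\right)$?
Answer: $8631$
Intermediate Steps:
$63 \left(O{\left(3 \right)} + 138\right) = 63 \left(\left(2 - 3\right) + 138\right) = 63 \left(-1 + 138\right) = 63 \cdot 137 = 8631$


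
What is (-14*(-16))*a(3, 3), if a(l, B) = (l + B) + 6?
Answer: 2688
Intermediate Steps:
a(l, B) = 6 + B + l (a(l, B) = (B + l) + 6 = 6 + B + l)
(-14*(-16))*a(3, 3) = (-14*(-16))*(6 + 3 + 3) = 224*12 = 2688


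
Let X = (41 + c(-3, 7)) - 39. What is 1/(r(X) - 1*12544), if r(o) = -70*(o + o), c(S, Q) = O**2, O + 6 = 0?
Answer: -1/17864 ≈ -5.5978e-5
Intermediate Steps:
O = -6 (O = -6 + 0 = -6)
c(S, Q) = 36 (c(S, Q) = (-6)**2 = 36)
X = 38 (X = (41 + 36) - 39 = 77 - 39 = 38)
r(o) = -140*o
1/(r(X) - 1*12544) = 1/(-140*38 - 1*12544) = 1/(-5320 - 12544) = 1/(-17864) = -1/17864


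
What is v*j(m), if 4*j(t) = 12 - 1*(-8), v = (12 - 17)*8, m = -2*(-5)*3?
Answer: -200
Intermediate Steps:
m = 30 (m = 10*3 = 30)
v = -40 (v = -5*8 = -40)
j(t) = 5 (j(t) = (12 - 1*(-8))/4 = (12 + 8)/4 = (¼)*20 = 5)
v*j(m) = -40*5 = -200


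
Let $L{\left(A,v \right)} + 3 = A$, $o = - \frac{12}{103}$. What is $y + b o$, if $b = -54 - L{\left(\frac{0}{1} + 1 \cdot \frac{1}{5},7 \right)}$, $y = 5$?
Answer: $\frac{5647}{515} \approx 10.965$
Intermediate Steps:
$o = - \frac{12}{103}$ ($o = \left(-12\right) \frac{1}{103} = - \frac{12}{103} \approx -0.1165$)
$L{\left(A,v \right)} = -3 + A$
$b = - \frac{256}{5}$ ($b = -54 - \left(-3 + \left(\frac{0}{1} + 1 \cdot \frac{1}{5}\right)\right) = -54 - \left(-3 + \left(0 \cdot 1 + 1 \cdot \frac{1}{5}\right)\right) = -54 - \left(-3 + \left(0 + \frac{1}{5}\right)\right) = -54 - \left(-3 + \frac{1}{5}\right) = -54 - - \frac{14}{5} = -54 + \frac{14}{5} = - \frac{256}{5} \approx -51.2$)
$y + b o = 5 - - \frac{3072}{515} = 5 + \frac{3072}{515} = \frac{5647}{515}$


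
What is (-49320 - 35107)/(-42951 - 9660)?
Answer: 84427/52611 ≈ 1.6047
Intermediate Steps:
(-49320 - 35107)/(-42951 - 9660) = -84427/(-52611) = -84427*(-1/52611) = 84427/52611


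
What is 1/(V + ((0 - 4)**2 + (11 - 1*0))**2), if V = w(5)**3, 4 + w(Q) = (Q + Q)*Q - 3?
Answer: 1/80236 ≈ 1.2463e-5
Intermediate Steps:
w(Q) = -7 + 2*Q**2 (w(Q) = -4 + ((Q + Q)*Q - 3) = -4 + ((2*Q)*Q - 3) = -4 + (2*Q**2 - 3) = -4 + (-3 + 2*Q**2) = -7 + 2*Q**2)
V = 79507 (V = (-7 + 2*5**2)**3 = (-7 + 2*25)**3 = (-7 + 50)**3 = 43**3 = 79507)
1/(V + ((0 - 4)**2 + (11 - 1*0))**2) = 1/(79507 + ((0 - 4)**2 + (11 - 1*0))**2) = 1/(79507 + ((-4)**2 + (11 + 0))**2) = 1/(79507 + (16 + 11)**2) = 1/(79507 + 27**2) = 1/(79507 + 729) = 1/80236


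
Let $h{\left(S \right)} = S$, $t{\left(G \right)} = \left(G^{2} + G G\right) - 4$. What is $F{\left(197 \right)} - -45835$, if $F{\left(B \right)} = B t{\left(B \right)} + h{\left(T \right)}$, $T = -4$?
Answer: $15335789$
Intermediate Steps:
$t{\left(G \right)} = -4 + 2 G^{2}$ ($t{\left(G \right)} = \left(G^{2} + G^{2}\right) - 4 = 2 G^{2} - 4 = -4 + 2 G^{2}$)
$F{\left(B \right)} = -4 + B \left(-4 + 2 B^{2}\right)$ ($F{\left(B \right)} = B \left(-4 + 2 B^{2}\right) - 4 = -4 + B \left(-4 + 2 B^{2}\right)$)
$F{\left(197 \right)} - -45835 = \left(-4 + 2 \cdot 197 \left(-2 + 197^{2}\right)\right) - -45835 = \left(-4 + 2 \cdot 197 \left(-2 + 38809\right)\right) + 45835 = \left(-4 + 2 \cdot 197 \cdot 38807\right) + 45835 = \left(-4 + 15289958\right) + 45835 = 15289954 + 45835 = 15335789$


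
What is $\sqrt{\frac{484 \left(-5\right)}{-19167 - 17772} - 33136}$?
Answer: $\frac{2 i \sqrt{11303410500669}}{36939} \approx 182.03 i$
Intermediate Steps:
$\sqrt{\frac{484 \left(-5\right)}{-19167 - 17772} - 33136} = \sqrt{- \frac{2420}{-36939} - 33136} = \sqrt{\left(-2420\right) \left(- \frac{1}{36939}\right) - 33136} = \sqrt{\frac{2420}{36939} - 33136} = \sqrt{- \frac{1224008284}{36939}} = \frac{2 i \sqrt{11303410500669}}{36939}$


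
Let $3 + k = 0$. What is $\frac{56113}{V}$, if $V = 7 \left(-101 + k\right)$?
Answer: $- \frac{56113}{728} \approx -77.078$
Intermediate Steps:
$k = -3$ ($k = -3 + 0 = -3$)
$V = -728$ ($V = 7 \left(-101 - 3\right) = 7 \left(-104\right) = -728$)
$\frac{56113}{V} = \frac{56113}{-728} = 56113 \left(- \frac{1}{728}\right) = - \frac{56113}{728}$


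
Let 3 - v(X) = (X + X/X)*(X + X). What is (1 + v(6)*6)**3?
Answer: -114084125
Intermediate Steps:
v(X) = 3 - 2*X*(1 + X) (v(X) = 3 - (X + X/X)*(X + X) = 3 - (X + 1)*2*X = 3 - (1 + X)*2*X = 3 - 2*X*(1 + X))
(1 + v(6)*6)**3 = (1 + (3 - 2*6 - 2*6**2)*6)**3 = (1 + (3 - 12 - 2*36)*6)**3 = (1 + (3 - 12 - 72)*6)**3 = (1 - 81*6)**3 = (1 - 486)**3 = (-485)**3 = -114084125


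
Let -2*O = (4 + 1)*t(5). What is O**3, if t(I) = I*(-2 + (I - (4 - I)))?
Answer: -125000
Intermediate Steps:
t(I) = I*(-6 + 2*I) (t(I) = I*(-2 + (I + (-4 + I))) = I*(-2 + (-4 + 2*I)) = I*(-6 + 2*I))
O = -50 (O = -(4 + 1)*2*5*(-3 + 5)/2 = -5*2*5*2/2 = -5*20/2 = -1/2*100 = -50)
O**3 = (-50)**3 = -125000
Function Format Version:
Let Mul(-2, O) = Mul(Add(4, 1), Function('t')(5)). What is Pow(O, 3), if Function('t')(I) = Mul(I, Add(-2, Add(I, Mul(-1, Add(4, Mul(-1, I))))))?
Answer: -125000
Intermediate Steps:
Function('t')(I) = Mul(I, Add(-6, Mul(2, I))) (Function('t')(I) = Mul(I, Add(-2, Add(I, Add(-4, I)))) = Mul(I, Add(-2, Add(-4, Mul(2, I)))) = Mul(I, Add(-6, Mul(2, I))))
O = -50 (O = Mul(Rational(-1, 2), Mul(Add(4, 1), Mul(2, 5, Add(-3, 5)))) = Mul(Rational(-1, 2), Mul(5, Mul(2, 5, 2))) = Mul(Rational(-1, 2), Mul(5, 20)) = Mul(Rational(-1, 2), 100) = -50)
Pow(O, 3) = Pow(-50, 3) = -125000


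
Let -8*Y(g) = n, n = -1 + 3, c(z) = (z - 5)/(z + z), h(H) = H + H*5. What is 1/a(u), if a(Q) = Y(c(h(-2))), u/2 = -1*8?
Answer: -4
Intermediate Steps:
u = -16 (u = 2*(-1*8) = 2*(-8) = -16)
h(H) = 6*H (h(H) = H + 5*H = 6*H)
c(z) = (-5 + z)/(2*z) (c(z) = (-5 + z)/((2*z)) = (-5 + z)*(1/(2*z)) = (-5 + z)/(2*z))
n = 2
Y(g) = -¼ (Y(g) = -⅛*2 = -¼)
a(Q) = -¼
1/a(u) = 1/(-¼) = -4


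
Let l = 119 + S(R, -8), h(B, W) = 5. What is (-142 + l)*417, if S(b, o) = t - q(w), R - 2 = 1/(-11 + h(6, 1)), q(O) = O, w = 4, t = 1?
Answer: -10842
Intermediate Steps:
R = 11/6 (R = 2 + 1/(-11 + 5) = 2 + 1/(-6) = 2 - ⅙ = 11/6 ≈ 1.8333)
S(b, o) = -3 (S(b, o) = 1 - 1*4 = 1 - 4 = -3)
l = 116 (l = 119 - 3 = 116)
(-142 + l)*417 = (-142 + 116)*417 = -26*417 = -10842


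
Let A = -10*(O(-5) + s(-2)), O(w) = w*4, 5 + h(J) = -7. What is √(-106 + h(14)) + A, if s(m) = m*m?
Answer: 160 + I*√118 ≈ 160.0 + 10.863*I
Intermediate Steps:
s(m) = m²
h(J) = -12 (h(J) = -5 - 7 = -12)
O(w) = 4*w
A = 160 (A = -10*(4*(-5) + (-2)²) = -10*(-20 + 4) = -10*(-16) = 160)
√(-106 + h(14)) + A = √(-106 - 12) + 160 = √(-118) + 160 = I*√118 + 160 = 160 + I*√118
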